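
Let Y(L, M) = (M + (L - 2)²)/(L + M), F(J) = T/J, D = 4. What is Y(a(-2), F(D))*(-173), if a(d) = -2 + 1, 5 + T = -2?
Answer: 5017/11 ≈ 456.09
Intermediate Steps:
T = -7 (T = -5 - 2 = -7)
a(d) = -1
F(J) = -7/J
Y(L, M) = (M + (-2 + L)²)/(L + M)
Y(a(-2), F(D))*(-173) = ((-7/4 + (-2 - 1)²)/(-1 - 7/4))*(-173) = ((-7*¼ + (-3)²)/(-1 - 7*¼))*(-173) = ((-7/4 + 9)/(-1 - 7/4))*(-173) = ((29/4)/(-11/4))*(-173) = -4/11*29/4*(-173) = -29/11*(-173) = 5017/11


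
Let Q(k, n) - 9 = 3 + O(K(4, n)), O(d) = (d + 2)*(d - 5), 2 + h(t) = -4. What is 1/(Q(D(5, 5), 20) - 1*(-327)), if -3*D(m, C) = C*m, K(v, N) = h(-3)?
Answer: 1/383 ≈ 0.0026110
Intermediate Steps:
h(t) = -6 (h(t) = -2 - 4 = -6)
K(v, N) = -6
O(d) = (-5 + d)*(2 + d) (O(d) = (2 + d)*(-5 + d) = (-5 + d)*(2 + d))
D(m, C) = -C*m/3
Q(k, n) = 56 (Q(k, n) = 9 + (3 + (-10 + (-6)**2 - 3*(-6))) = 9 + (3 + (-10 + 36 + 18)) = 9 + (3 + 44) = 9 + 47 = 56)
1/(Q(D(5, 5), 20) - 1*(-327)) = 1/(56 - 1*(-327)) = 1/(56 + 327) = 1/383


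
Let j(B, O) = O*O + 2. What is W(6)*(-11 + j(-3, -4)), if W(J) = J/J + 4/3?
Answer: 49/3 ≈ 16.333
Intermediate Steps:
j(B, O) = 2 + O**2 (j(B, O) = O**2 + 2 = 2 + O**2)
W(J) = 7/3 (W(J) = 1 + 4*(1/3) = 1 + 4/3 = 7/3)
W(6)*(-11 + j(-3, -4)) = 7*(-11 + (2 + (-4)**2))/3 = 7*(-11 + (2 + 16))/3 = 7*(-11 + 18)/3 = (7/3)*7 = 49/3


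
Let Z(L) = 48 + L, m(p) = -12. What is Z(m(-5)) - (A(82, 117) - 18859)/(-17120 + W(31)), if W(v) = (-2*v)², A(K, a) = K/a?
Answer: 53712091/1553292 ≈ 34.580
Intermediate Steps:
W(v) = 4*v²
Z(m(-5)) - (A(82, 117) - 18859)/(-17120 + W(31)) = (48 - 12) - (82/117 - 18859)/(-17120 + 4*31²) = 36 - (82*(1/117) - 18859)/(-17120 + 4*961) = 36 - (82/117 - 18859)/(-17120 + 3844) = 36 - (-2206421)/(117*(-13276)) = 36 - (-2206421)*(-1)/(117*13276) = 36 - 1*2206421/1553292 = 36 - 2206421/1553292 = 53712091/1553292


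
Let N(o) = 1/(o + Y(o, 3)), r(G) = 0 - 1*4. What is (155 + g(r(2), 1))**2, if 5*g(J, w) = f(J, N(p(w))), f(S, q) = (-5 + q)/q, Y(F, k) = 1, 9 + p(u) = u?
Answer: 657721/25 ≈ 26309.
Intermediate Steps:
p(u) = -9 + u
r(G) = -4 (r(G) = 0 - 4 = -4)
N(o) = 1/(1 + o) (N(o) = 1/(o + 1) = 1/(1 + o))
f(S, q) = (-5 + q)/q
g(J, w) = (-8 + w)*(-5 + 1/(-8 + w))/5 (g(J, w) = ((-5 + 1/(1 + (-9 + w)))/(1/(1 + (-9 + w))))/5 = ((-5 + 1/(-8 + w))/(1/(-8 + w)))/5 = ((-8 + w)*(-5 + 1/(-8 + w)))/5 = (-8 + w)*(-5 + 1/(-8 + w))/5)
(155 + g(r(2), 1))**2 = (155 + (41/5 - 1*1))**2 = (155 + (41/5 - 1))**2 = (155 + 36/5)**2 = (811/5)**2 = 657721/25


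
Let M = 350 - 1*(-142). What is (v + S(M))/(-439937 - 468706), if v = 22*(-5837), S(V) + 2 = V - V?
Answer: 128416/908643 ≈ 0.14133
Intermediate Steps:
M = 492 (M = 350 + 142 = 492)
S(V) = -2 (S(V) = -2 + (V - V) = -2 + 0 = -2)
v = -128414
(v + S(M))/(-439937 - 468706) = (-128414 - 2)/(-439937 - 468706) = -128416/(-908643) = -128416*(-1/908643) = 128416/908643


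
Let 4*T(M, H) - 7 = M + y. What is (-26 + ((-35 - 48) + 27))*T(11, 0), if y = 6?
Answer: -492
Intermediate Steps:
T(M, H) = 13/4 + M/4 (T(M, H) = 7/4 + (M + 6)/4 = 7/4 + (6 + M)/4 = 7/4 + (3/2 + M/4) = 13/4 + M/4)
(-26 + ((-35 - 48) + 27))*T(11, 0) = (-26 + ((-35 - 48) + 27))*(13/4 + (1/4)*11) = (-26 + (-83 + 27))*(13/4 + 11/4) = (-26 - 56)*6 = -82*6 = -492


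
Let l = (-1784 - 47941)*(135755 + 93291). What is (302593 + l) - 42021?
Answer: -11389051778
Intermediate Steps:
l = -11389312350 (l = -49725*229046 = -11389312350)
(302593 + l) - 42021 = (302593 - 11389312350) - 42021 = -11389009757 - 42021 = -11389051778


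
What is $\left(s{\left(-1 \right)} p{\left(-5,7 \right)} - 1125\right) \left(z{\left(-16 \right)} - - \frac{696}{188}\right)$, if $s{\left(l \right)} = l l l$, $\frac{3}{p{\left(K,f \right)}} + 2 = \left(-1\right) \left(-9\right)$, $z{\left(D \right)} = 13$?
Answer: $- \frac{6184230}{329} \approx -18797.0$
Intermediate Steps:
$p{\left(K,f \right)} = \frac{3}{7}$ ($p{\left(K,f \right)} = \frac{3}{-2 - -9} = \frac{3}{-2 + 9} = \frac{3}{7}$)
$s{\left(l \right)} = l^{3}$ ($s{\left(l \right)} = l^{2} l = l^{3}$)
$\left(s{\left(-1 \right)} p{\left(-5,7 \right)} - 1125\right) \left(z{\left(-16 \right)} - - \frac{696}{188}\right) = \left(\left(-1\right)^{3} \cdot \frac{3}{7} - 1125\right) \left(13 - - \frac{696}{188}\right) = \left(\left(-1\right) \frac{3}{7} - 1125\right) \left(13 - \left(-696\right) \frac{1}{188}\right) = \left(- \frac{3}{7} - 1125\right) \left(13 - - \frac{174}{47}\right) = - \frac{7878 \left(13 + \frac{174}{47}\right)}{7} = \left(- \frac{7878}{7}\right) \frac{785}{47} = - \frac{6184230}{329}$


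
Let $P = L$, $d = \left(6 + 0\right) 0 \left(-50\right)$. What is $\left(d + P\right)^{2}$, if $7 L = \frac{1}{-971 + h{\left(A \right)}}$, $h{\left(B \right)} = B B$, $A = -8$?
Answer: $\frac{1}{40309801} \approx 2.4808 \cdot 10^{-8}$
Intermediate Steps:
$h{\left(B \right)} = B^{2}$
$d = 0$ ($d = 6 \cdot 0 \left(-50\right) = 0 \left(-50\right) = 0$)
$L = - \frac{1}{6349}$ ($L = \frac{1}{7 \left(-971 + \left(-8\right)^{2}\right)} = \frac{1}{7 \left(-971 + 64\right)} = \frac{1}{7 \left(-907\right)} = \frac{1}{7} \left(- \frac{1}{907}\right) = - \frac{1}{6349} \approx -0.00015751$)
$P = - \frac{1}{6349} \approx -0.00015751$
$\left(d + P\right)^{2} = \left(0 - \frac{1}{6349}\right)^{2} = \left(- \frac{1}{6349}\right)^{2} = \frac{1}{40309801}$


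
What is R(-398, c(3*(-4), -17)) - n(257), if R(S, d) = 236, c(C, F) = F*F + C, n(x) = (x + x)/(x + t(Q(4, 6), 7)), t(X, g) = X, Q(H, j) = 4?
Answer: 61082/261 ≈ 234.03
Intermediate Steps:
n(x) = 2*x/(4 + x) (n(x) = (x + x)/(x + 4) = (2*x)/(4 + x) = 2*x/(4 + x))
c(C, F) = C + F² (c(C, F) = F² + C = C + F²)
R(-398, c(3*(-4), -17)) - n(257) = 236 - 2*257/(4 + 257) = 236 - 2*257/261 = 236 - 1*514/261 = 236 - 514/261 = 61082/261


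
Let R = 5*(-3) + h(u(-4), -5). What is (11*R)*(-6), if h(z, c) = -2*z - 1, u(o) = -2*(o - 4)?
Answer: 3168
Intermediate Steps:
u(o) = 8 - 2*o (u(o) = -2*(-4 + o) = 8 - 2*o)
h(z, c) = -1 - 2*z
R = -48 (R = 5*(-3) + (-1 - 2*(8 - 2*(-4))) = -15 + (-1 - 2*(8 + 8)) = -15 + (-1 - 2*16) = -15 + (-1 - 32) = -15 - 33 = -48)
(11*R)*(-6) = (11*(-48))*(-6) = -528*(-6) = 3168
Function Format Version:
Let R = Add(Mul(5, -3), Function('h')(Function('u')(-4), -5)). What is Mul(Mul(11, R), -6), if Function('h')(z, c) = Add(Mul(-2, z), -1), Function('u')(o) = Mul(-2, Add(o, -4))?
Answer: 3168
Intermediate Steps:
Function('u')(o) = Add(8, Mul(-2, o)) (Function('u')(o) = Mul(-2, Add(-4, o)) = Add(8, Mul(-2, o)))
Function('h')(z, c) = Add(-1, Mul(-2, z))
R = -48 (R = Add(Mul(5, -3), Add(-1, Mul(-2, Add(8, Mul(-2, -4))))) = Add(-15, Add(-1, Mul(-2, Add(8, 8)))) = Add(-15, Add(-1, Mul(-2, 16))) = Add(-15, Add(-1, -32)) = Add(-15, -33) = -48)
Mul(Mul(11, R), -6) = Mul(Mul(11, -48), -6) = Mul(-528, -6) = 3168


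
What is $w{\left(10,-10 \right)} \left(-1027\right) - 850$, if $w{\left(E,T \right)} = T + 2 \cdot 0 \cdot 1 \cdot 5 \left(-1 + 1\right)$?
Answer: $9420$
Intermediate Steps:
$w{\left(E,T \right)} = T$ ($w{\left(E,T \right)} = T + 0 \cdot 1 \cdot 5 \cdot 0 = T + 0 \cdot 0 = T + 0 = T$)
$w{\left(10,-10 \right)} \left(-1027\right) - 850 = \left(-10\right) \left(-1027\right) - 850 = 10270 - 850 = 9420$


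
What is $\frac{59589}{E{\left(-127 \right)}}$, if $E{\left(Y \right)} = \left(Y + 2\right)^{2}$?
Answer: $\frac{59589}{15625} \approx 3.8137$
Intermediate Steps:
$E{\left(Y \right)} = \left(2 + Y\right)^{2}$
$\frac{59589}{E{\left(-127 \right)}} = \frac{59589}{\left(2 - 127\right)^{2}} = \frac{59589}{\left(-125\right)^{2}} = \frac{59589}{15625}$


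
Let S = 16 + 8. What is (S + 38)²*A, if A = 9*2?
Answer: 69192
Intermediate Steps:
S = 24
A = 18
(S + 38)²*A = (24 + 38)²*18 = 62²*18 = 3844*18 = 69192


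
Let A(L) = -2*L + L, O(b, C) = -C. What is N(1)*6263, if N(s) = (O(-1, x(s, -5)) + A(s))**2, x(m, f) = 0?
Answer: 6263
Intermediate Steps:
A(L) = -L
N(s) = s**2 (N(s) = (-1*0 - s)**2 = (0 - s)**2 = (-s)**2 = s**2)
N(1)*6263 = 1**2*6263 = 1*6263 = 6263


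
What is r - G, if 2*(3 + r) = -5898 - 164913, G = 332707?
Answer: -836231/2 ≈ -4.1812e+5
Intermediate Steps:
r = -170817/2 (r = -3 + (-5898 - 164913)/2 = -3 + (½)*(-170811) = -3 - 170811/2 = -170817/2 ≈ -85409.)
r - G = -170817/2 - 1*332707 = -170817/2 - 332707 = -836231/2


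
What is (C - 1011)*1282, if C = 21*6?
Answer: -1134570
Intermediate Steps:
C = 126
(C - 1011)*1282 = (126 - 1011)*1282 = -885*1282 = -1134570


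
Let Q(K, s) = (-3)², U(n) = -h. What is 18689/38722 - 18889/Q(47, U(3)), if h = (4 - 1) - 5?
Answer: -731251657/348498 ≈ -2098.3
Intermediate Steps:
h = -2 (h = 3 - 5 = -2)
U(n) = 2 (U(n) = -1*(-2) = 2)
Q(K, s) = 9
18689/38722 - 18889/Q(47, U(3)) = 18689/38722 - 18889/9 = -731251657/348498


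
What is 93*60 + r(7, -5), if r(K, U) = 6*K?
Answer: 5622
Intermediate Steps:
93*60 + r(7, -5) = 93*60 + 6*7 = 5580 + 42 = 5622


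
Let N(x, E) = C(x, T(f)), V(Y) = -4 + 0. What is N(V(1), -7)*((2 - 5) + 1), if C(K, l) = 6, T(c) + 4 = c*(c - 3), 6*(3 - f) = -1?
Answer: -12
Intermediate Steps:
f = 19/6 (f = 3 - 1/6*(-1) = 3 + 1/6 = 19/6 ≈ 3.1667)
V(Y) = -4
T(c) = -4 + c*(-3 + c) (T(c) = -4 + c*(c - 3) = -4 + c*(-3 + c))
N(x, E) = 6
N(V(1), -7)*((2 - 5) + 1) = 6*((2 - 5) + 1) = 6*(-3 + 1) = 6*(-2) = -12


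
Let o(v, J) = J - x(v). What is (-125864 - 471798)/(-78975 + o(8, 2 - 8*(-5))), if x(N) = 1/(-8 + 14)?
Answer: 3585972/473599 ≈ 7.5717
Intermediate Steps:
x(N) = ⅙ (x(N) = 1/6 = ⅙)
o(v, J) = -⅙ + J (o(v, J) = J - 1*⅙ = J - ⅙ = -⅙ + J)
(-125864 - 471798)/(-78975 + o(8, 2 - 8*(-5))) = (-125864 - 471798)/(-78975 + (-⅙ + (2 - 8*(-5)))) = -597662/(-78975 + (-⅙ + (2 + 40))) = -597662/(-78975 + (-⅙ + 42)) = -597662/(-78975 + 251/6) = -597662/(-473599/6) = -597662*(-6/473599) = 3585972/473599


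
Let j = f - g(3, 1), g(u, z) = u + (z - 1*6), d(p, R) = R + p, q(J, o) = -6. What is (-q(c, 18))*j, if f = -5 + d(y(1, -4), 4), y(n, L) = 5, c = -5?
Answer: 36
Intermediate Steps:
g(u, z) = -6 + u + z (g(u, z) = u + (z - 6) = u + (-6 + z) = -6 + u + z)
f = 4 (f = -5 + (4 + 5) = -5 + 9 = 4)
j = 6 (j = 4 - (-6 + 3 + 1) = 4 - 1*(-2) = 4 + 2 = 6)
(-q(c, 18))*j = -1*(-6)*6 = 6*6 = 36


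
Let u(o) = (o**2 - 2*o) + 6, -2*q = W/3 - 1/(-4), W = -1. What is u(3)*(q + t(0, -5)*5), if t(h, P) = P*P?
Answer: 9003/8 ≈ 1125.4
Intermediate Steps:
t(h, P) = P**2
q = 1/24 (q = -(-1/3 - 1/(-4))/2 = -(-1*1/3 - 1*(-1/4))/2 = -(-1/3 + 1/4)/2 = -1/2*(-1/12) = 1/24 ≈ 0.041667)
u(o) = 6 + o**2 - 2*o
u(3)*(q + t(0, -5)*5) = (6 + 3**2 - 2*3)*(1/24 + (-5)**2*5) = (6 + 9 - 6)*(1/24 + 25*5) = 9*(1/24 + 125) = 9*(3001/24) = 9003/8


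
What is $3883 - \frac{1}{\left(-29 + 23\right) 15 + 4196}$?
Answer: $\frac{15943597}{4106} \approx 3883.0$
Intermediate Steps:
$3883 - \frac{1}{\left(-29 + 23\right) 15 + 4196} = 3883 - \frac{1}{\left(-6\right) 15 + 4196} = 3883 - \frac{1}{-90 + 4196} = 3883 - \frac{1}{4106} = \frac{15943597}{4106}$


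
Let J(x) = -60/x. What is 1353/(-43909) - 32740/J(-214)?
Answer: -15382117121/131727 ≈ -1.1677e+5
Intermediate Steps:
1353/(-43909) - 32740/J(-214) = 1353/(-43909) - 32740/((-60/(-214))) = 1353*(-1/43909) - 32740/((-60*(-1/214))) = -1353/43909 - 32740/30/107 = -1353/43909 - 32740*107/30 = -1353/43909 - 350318/3 = -15382117121/131727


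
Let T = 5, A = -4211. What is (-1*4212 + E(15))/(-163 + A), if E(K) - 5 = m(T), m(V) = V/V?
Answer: 701/729 ≈ 0.96159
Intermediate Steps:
m(V) = 1
E(K) = 6 (E(K) = 5 + 1 = 6)
(-1*4212 + E(15))/(-163 + A) = (-1*4212 + 6)/(-163 - 4211) = (-4212 + 6)/(-4374) = -4206*(-1/4374) = 701/729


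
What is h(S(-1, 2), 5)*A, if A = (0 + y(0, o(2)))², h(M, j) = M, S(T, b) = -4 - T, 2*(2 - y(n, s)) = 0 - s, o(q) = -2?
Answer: -3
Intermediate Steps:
y(n, s) = 2 + s/2 (y(n, s) = 2 - (0 - s)/2 = 2 - (-1)*s/2 = 2 + s/2)
A = 1 (A = (0 + (2 + (½)*(-2)))² = (0 + (2 - 1))² = (0 + 1)² = 1² = 1)
h(S(-1, 2), 5)*A = (-4 - 1*(-1))*1 = (-4 + 1)*1 = -3*1 = -3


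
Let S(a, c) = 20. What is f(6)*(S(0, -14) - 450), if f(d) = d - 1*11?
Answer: 2150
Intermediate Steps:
f(d) = -11 + d (f(d) = d - 11 = -11 + d)
f(6)*(S(0, -14) - 450) = (-11 + 6)*(20 - 450) = -5*(-430) = 2150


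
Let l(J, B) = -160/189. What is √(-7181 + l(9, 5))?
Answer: I*√28504749/63 ≈ 84.746*I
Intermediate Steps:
l(J, B) = -160/189 (l(J, B) = -160*1/189 = -160/189)
√(-7181 + l(9, 5)) = √(-7181 - 160/189) = √(-1357369/189) = I*√28504749/63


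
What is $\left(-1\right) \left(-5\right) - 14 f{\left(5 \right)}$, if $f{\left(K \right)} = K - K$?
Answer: $5$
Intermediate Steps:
$f{\left(K \right)} = 0$
$\left(-1\right) \left(-5\right) - 14 f{\left(5 \right)} = \left(-1\right) \left(-5\right) - 0 = 5 + 0 = 5$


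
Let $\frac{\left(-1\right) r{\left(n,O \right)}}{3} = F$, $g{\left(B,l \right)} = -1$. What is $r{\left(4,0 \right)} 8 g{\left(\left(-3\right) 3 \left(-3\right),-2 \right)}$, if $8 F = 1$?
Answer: $3$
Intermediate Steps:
$F = \frac{1}{8}$ ($F = \frac{1}{8} \cdot 1 = \frac{1}{8} \approx 0.125$)
$r{\left(n,O \right)} = - \frac{3}{8}$ ($r{\left(n,O \right)} = \left(-3\right) \frac{1}{8} = - \frac{3}{8}$)
$r{\left(4,0 \right)} 8 g{\left(\left(-3\right) 3 \left(-3\right),-2 \right)} = \left(- \frac{3}{8}\right) 8 \left(-1\right) = \left(-3\right) \left(-1\right) = 3$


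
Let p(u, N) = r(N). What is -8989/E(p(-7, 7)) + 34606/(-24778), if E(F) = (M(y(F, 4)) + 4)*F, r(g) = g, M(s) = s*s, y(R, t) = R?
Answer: -9060318/353563 ≈ -25.626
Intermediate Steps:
M(s) = s²
p(u, N) = N
E(F) = F*(4 + F²) (E(F) = (F² + 4)*F = (4 + F²)*F = F*(4 + F²))
-8989/E(p(-7, 7)) + 34606/(-24778) = -8989*1/(7*(4 + 7²)) + 34606/(-24778) = -8989*1/(7*(4 + 49)) + 34606*(-1/24778) = -8989/(7*53) - 1331/953 = -8989/371 - 1331/953 = -9060318/353563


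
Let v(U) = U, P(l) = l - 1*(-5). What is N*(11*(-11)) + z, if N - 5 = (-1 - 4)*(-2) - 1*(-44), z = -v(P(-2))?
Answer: -7142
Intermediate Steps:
P(l) = 5 + l (P(l) = l + 5 = 5 + l)
z = -3 (z = -(5 - 2) = -1*3 = -3)
N = 59 (N = 5 + ((-1 - 4)*(-2) - 1*(-44)) = 5 + (-5*(-2) + 44) = 5 + (10 + 44) = 5 + 54 = 59)
N*(11*(-11)) + z = 59*(11*(-11)) - 3 = 59*(-121) - 3 = -7139 - 3 = -7142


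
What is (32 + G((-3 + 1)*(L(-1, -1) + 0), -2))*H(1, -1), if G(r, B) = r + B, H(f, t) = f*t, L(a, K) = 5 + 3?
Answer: -14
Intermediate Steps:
L(a, K) = 8
G(r, B) = B + r
(32 + G((-3 + 1)*(L(-1, -1) + 0), -2))*H(1, -1) = (32 + (-2 + (-3 + 1)*(8 + 0)))*(1*(-1)) = (32 + (-2 - 2*8))*(-1) = (32 + (-2 - 16))*(-1) = (32 - 18)*(-1) = 14*(-1) = -14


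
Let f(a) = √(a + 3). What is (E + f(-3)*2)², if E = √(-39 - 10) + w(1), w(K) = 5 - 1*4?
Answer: -48 + 14*I ≈ -48.0 + 14.0*I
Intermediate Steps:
f(a) = √(3 + a)
w(K) = 1 (w(K) = 5 - 4 = 1)
E = 1 + 7*I (E = √(-39 - 10) + 1 = √(-49) + 1 = 7*I + 1 = 1 + 7*I ≈ 1.0 + 7.0*I)
(E + f(-3)*2)² = ((1 + 7*I) + √(3 - 3)*2)² = ((1 + 7*I) + √0*2)² = ((1 + 7*I) + 0*2)² = ((1 + 7*I) + 0)² = (1 + 7*I)²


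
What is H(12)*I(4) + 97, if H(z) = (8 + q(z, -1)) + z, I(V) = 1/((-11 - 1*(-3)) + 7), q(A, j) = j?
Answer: 78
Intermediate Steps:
I(V) = -1 (I(V) = 1/((-11 + 3) + 7) = 1/(-8 + 7) = 1/(-1) = -1)
H(z) = 7 + z (H(z) = (8 - 1) + z = 7 + z)
H(12)*I(4) + 97 = (7 + 12)*(-1) + 97 = 19*(-1) + 97 = -19 + 97 = 78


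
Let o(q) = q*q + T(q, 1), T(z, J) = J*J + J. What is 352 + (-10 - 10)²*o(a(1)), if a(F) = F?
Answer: 1552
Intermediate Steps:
T(z, J) = J + J² (T(z, J) = J² + J = J + J²)
o(q) = 2 + q² (o(q) = q*q + 1*(1 + 1) = q² + 1*2 = q² + 2 = 2 + q²)
352 + (-10 - 10)²*o(a(1)) = 352 + (-10 - 10)²*(2 + 1²) = 352 + (-20)²*(2 + 1) = 352 + 400*3 = 352 + 1200 = 1552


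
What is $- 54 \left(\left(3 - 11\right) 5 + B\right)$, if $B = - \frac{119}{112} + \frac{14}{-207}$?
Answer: $\frac{408669}{184} \approx 2221.0$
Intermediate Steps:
$B = - \frac{3743}{3312}$ ($B = \left(-119\right) \frac{1}{112} + 14 \left(- \frac{1}{207}\right) = - \frac{17}{16} - \frac{14}{207} = - \frac{3743}{3312} \approx -1.1301$)
$- 54 \left(\left(3 - 11\right) 5 + B\right) = - 54 \left(\left(3 - 11\right) 5 - \frac{3743}{3312}\right) = - 54 \left(\left(-8\right) 5 - \frac{3743}{3312}\right) = - 54 \left(-40 - \frac{3743}{3312}\right) = \left(-54\right) \left(- \frac{136223}{3312}\right) = \frac{408669}{184}$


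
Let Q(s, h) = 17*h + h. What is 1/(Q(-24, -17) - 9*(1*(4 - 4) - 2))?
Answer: -1/288 ≈ -0.0034722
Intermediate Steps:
Q(s, h) = 18*h
1/(Q(-24, -17) - 9*(1*(4 - 4) - 2)) = 1/(18*(-17) - 9*(1*(4 - 4) - 2)) = 1/(-306 - 9*(1*0 - 2)) = 1/(-306 - 9*(0 - 2)) = 1/(-306 - 9*(-2)) = 1/(-306 + 18) = 1/(-288) = -1/288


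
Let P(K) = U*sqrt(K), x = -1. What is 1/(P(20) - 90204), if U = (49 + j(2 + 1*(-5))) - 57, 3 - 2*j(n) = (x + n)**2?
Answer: -90204/8136757411 + 29*sqrt(5)/8136757411 ≈ -1.1078e-5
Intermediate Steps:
j(n) = 3/2 - (-1 + n)**2/2
U = -29/2 (U = (49 + (3/2 - (-1 + (2 + 1*(-5)))**2/2)) - 57 = (49 + (3/2 - (-1 + (2 - 5))**2/2)) - 57 = (49 + (3/2 - (-1 - 3)**2/2)) - 57 = (49 + (3/2 - 1/2*(-4)**2)) - 57 = (49 + (3/2 - 1/2*16)) - 57 = (49 + (3/2 - 8)) - 57 = (49 - 13/2) - 57 = 85/2 - 57 = -29/2 ≈ -14.500)
P(K) = -29*sqrt(K)/2
1/(P(20) - 90204) = 1/(-29*sqrt(5) - 90204) = 1/(-90204 - 29*sqrt(5))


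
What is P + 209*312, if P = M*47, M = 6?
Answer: 65490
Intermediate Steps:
P = 282 (P = 6*47 = 282)
P + 209*312 = 282 + 209*312 = 282 + 65208 = 65490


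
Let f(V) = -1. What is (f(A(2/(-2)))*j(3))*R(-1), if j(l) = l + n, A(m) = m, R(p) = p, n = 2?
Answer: 5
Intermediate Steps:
j(l) = 2 + l (j(l) = l + 2 = 2 + l)
(f(A(2/(-2)))*j(3))*R(-1) = -(2 + 3)*(-1) = -1*5*(-1) = -5*(-1) = 5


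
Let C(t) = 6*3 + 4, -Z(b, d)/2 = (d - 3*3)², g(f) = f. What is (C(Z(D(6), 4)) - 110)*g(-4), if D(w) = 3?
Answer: 352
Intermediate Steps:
Z(b, d) = -2*(-9 + d)² (Z(b, d) = -2*(d - 3*3)² = -2*(d - 9)² = -2*(-9 + d)²)
C(t) = 22 (C(t) = 18 + 4 = 22)
(C(Z(D(6), 4)) - 110)*g(-4) = (22 - 110)*(-4) = -88*(-4) = 352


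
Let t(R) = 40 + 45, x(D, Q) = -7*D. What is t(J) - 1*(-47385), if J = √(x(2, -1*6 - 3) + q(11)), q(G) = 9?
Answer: 47470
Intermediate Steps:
J = I*√5 (J = √(-7*2 + 9) = √(-14 + 9) = √(-5) = I*√5 ≈ 2.2361*I)
t(R) = 85
t(J) - 1*(-47385) = 85 - 1*(-47385) = 85 + 47385 = 47470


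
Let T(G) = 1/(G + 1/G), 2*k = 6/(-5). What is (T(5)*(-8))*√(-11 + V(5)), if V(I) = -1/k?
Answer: -40*I*√21/39 ≈ -4.7001*I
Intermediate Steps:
k = -⅗ (k = (6/(-5))/2 = (6*(-⅕))/2 = (½)*(-6/5) = -⅗ ≈ -0.60000)
V(I) = 5/3 (V(I) = -1/(-⅗) = -1*(-5/3) = 5/3)
(T(5)*(-8))*√(-11 + V(5)) = ((5/(1 + 5²))*(-8))*√(-11 + 5/3) = ((5/(1 + 25))*(-8))*√(-28/3) = ((5/26)*(-8))*(2*I*√21/3) = -40*I*√21/39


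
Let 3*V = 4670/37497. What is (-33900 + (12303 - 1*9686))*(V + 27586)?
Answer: -97076823611068/112491 ≈ -8.6297e+8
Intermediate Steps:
V = 4670/112491 (V = (4670/37497)/3 = (4670*(1/37497))/3 = (⅓)*(4670/37497) = 4670/112491 ≈ 0.041514)
(-33900 + (12303 - 1*9686))*(V + 27586) = (-33900 + (12303 - 1*9686))*(4670/112491 + 27586) = (-33900 + (12303 - 9686))*(3103181396/112491) = (-33900 + 2617)*(3103181396/112491) = -31283*3103181396/112491 = -97076823611068/112491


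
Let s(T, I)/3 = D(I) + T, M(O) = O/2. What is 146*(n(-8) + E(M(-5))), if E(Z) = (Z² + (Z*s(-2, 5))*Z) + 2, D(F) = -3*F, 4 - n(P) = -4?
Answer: -44165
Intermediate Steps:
M(O) = O/2 (M(O) = O*(½) = O/2)
n(P) = 8 (n(P) = 4 - 1*(-4) = 4 + 4 = 8)
s(T, I) = -9*I + 3*T (s(T, I) = 3*(-3*I + T) = 3*(T - 3*I) = -9*I + 3*T)
E(Z) = 2 - 50*Z² (E(Z) = (Z² + (Z*(-9*5 + 3*(-2)))*Z) + 2 = (Z² + (Z*(-45 - 6))*Z) + 2 = (Z² + (Z*(-51))*Z) + 2 = (Z² + (-51*Z)*Z) + 2 = (Z² - 51*Z²) + 2 = -50*Z² + 2 = 2 - 50*Z²)
146*(n(-8) + E(M(-5))) = 146*(8 + (2 - 50*((½)*(-5))²)) = 146*(8 + (2 - 50*(-5/2)²)) = 146*(8 + (2 - 50*25/4)) = 146*(8 + (2 - 625/2)) = 146*(8 - 621/2) = 146*(-605/2) = -44165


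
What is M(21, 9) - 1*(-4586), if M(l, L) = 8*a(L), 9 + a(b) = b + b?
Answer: 4658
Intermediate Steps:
a(b) = -9 + 2*b (a(b) = -9 + (b + b) = -9 + 2*b)
M(l, L) = -72 + 16*L (M(l, L) = 8*(-9 + 2*L) = -72 + 16*L)
M(21, 9) - 1*(-4586) = (-72 + 16*9) - 1*(-4586) = (-72 + 144) + 4586 = 72 + 4586 = 4658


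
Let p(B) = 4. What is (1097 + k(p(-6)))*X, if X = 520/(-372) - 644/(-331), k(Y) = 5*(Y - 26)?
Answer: 5547598/10261 ≈ 540.65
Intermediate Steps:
k(Y) = -130 + 5*Y (k(Y) = 5*(-26 + Y) = -130 + 5*Y)
X = 16862/30783 (X = 520*(-1/372) - 644*(-1/331) = -130/93 + 644/331 = 16862/30783 ≈ 0.54777)
(1097 + k(p(-6)))*X = (1097 + (-130 + 5*4))*(16862/30783) = (1097 + (-130 + 20))*(16862/30783) = (1097 - 110)*(16862/30783) = 987*(16862/30783) = 5547598/10261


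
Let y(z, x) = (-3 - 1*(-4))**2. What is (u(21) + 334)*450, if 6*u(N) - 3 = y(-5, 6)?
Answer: 150600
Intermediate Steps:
y(z, x) = 1 (y(z, x) = (-3 + 4)**2 = 1**2 = 1)
u(N) = 2/3 (u(N) = 1/2 + (1/6)*1 = 1/2 + 1/6 = 2/3)
(u(21) + 334)*450 = (2/3 + 334)*450 = (1004/3)*450 = 150600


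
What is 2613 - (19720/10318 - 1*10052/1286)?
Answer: 8687529435/3317237 ≈ 2618.9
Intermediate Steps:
2613 - (19720/10318 - 1*10052/1286) = 2613 - (19720*(1/10318) - 10052*1/1286) = 2613 - (9860/5159 - 5026/643) = 2613 - 1*(-19589154/3317237) = 2613 + 19589154/3317237 = 8687529435/3317237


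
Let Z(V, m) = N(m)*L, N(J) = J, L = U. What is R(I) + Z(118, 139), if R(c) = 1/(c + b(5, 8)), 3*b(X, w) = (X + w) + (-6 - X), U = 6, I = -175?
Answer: 436179/523 ≈ 833.99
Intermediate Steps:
b(X, w) = -2 + w/3 (b(X, w) = ((X + w) + (-6 - X))/3 = (-6 + w)/3 = -2 + w/3)
L = 6
R(c) = 1/(2/3 + c) (R(c) = 1/(c + (-2 + (1/3)*8)) = 1/(c + (-2 + 8/3)) = 1/(c + 2/3) = 1/(2/3 + c))
Z(V, m) = 6*m (Z(V, m) = m*6 = 6*m)
R(I) + Z(118, 139) = 3/(2 + 3*(-175)) + 6*139 = 3/(2 - 525) + 834 = 3/(-523) + 834 = 3*(-1/523) + 834 = -3/523 + 834 = 436179/523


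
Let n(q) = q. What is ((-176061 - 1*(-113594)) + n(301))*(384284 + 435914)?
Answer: -50988428868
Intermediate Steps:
((-176061 - 1*(-113594)) + n(301))*(384284 + 435914) = ((-176061 - 1*(-113594)) + 301)*(384284 + 435914) = ((-176061 + 113594) + 301)*820198 = (-62467 + 301)*820198 = -62166*820198 = -50988428868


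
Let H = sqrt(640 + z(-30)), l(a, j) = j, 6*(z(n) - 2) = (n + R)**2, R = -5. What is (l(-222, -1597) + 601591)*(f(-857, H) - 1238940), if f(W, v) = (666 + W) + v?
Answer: -743471165214 + 99999*sqrt(30462) ≈ -7.4345e+11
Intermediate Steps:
z(n) = 2 + (-5 + n)**2/6 (z(n) = 2 + (n - 5)**2/6 = 2 + (-5 + n)**2/6)
H = sqrt(30462)/6 (H = sqrt(640 + (2 + (-5 - 30)**2/6)) = sqrt(640 + (2 + (1/6)*(-35)**2)) = sqrt(640 + (2 + (1/6)*1225)) = sqrt(640 + (2 + 1225/6)) = sqrt(640 + 1237/6) = sqrt(5077/6) = sqrt(30462)/6 ≈ 29.089)
f(W, v) = 666 + W + v
(l(-222, -1597) + 601591)*(f(-857, H) - 1238940) = (-1597 + 601591)*((666 - 857 + sqrt(30462)/6) - 1238940) = 599994*((-191 + sqrt(30462)/6) - 1238940) = 599994*(-1239131 + sqrt(30462)/6) = -743471165214 + 99999*sqrt(30462)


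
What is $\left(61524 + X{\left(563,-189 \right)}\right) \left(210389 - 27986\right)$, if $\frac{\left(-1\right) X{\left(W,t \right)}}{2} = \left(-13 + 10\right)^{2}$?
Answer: $11218878918$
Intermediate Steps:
$X{\left(W,t \right)} = -18$ ($X{\left(W,t \right)} = - 2 \left(-13 + 10\right)^{2} = - 2 \left(-3\right)^{2} = \left(-2\right) 9 = -18$)
$\left(61524 + X{\left(563,-189 \right)}\right) \left(210389 - 27986\right) = \left(61524 - 18\right) \left(210389 - 27986\right) = 61506 \cdot 182403 = 11218878918$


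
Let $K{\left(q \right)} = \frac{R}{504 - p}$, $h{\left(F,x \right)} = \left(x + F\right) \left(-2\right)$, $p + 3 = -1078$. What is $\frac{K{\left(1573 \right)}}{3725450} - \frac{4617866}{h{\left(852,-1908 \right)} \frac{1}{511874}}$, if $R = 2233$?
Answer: $- \frac{158609695225497469283}{141716118000} \approx -1.1192 \cdot 10^{9}$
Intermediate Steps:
$p = -1081$ ($p = -3 - 1078 = -1081$)
$h{\left(F,x \right)} = - 2 F - 2 x$ ($h{\left(F,x \right)} = \left(F + x\right) \left(-2\right) = - 2 F - 2 x$)
$K{\left(q \right)} = \frac{2233}{1585}$ ($K{\left(q \right)} = \frac{2233}{504 - -1081} = \frac{2233}{504 + 1081} = \frac{2233}{1585}$)
$\frac{K{\left(1573 \right)}}{3725450} - \frac{4617866}{h{\left(852,-1908 \right)} \frac{1}{511874}} = \frac{2233}{1585 \cdot 3725450} - \frac{4617866}{\left(\left(-2\right) 852 - -3816\right) \frac{1}{511874}} = \frac{2233}{1585} \cdot \frac{1}{3725450} - \frac{4617866}{\left(-1704 + 3816\right) \frac{1}{511874}} = \frac{2233}{5904838250} - \frac{4617866}{2112 \cdot \frac{1}{511874}} = \frac{2233}{5904838250} - \frac{4617866}{\frac{96}{23267}} = \frac{2233}{5904838250} - \frac{53721944111}{48} = - \frac{158609695225497469283}{141716118000}$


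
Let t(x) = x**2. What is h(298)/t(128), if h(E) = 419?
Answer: 419/16384 ≈ 0.025574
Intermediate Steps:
h(298)/t(128) = 419/(128**2) = 419/16384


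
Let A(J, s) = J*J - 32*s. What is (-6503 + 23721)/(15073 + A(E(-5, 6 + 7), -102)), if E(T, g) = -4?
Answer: 17218/18353 ≈ 0.93816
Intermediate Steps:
A(J, s) = J² - 32*s
(-6503 + 23721)/(15073 + A(E(-5, 6 + 7), -102)) = (-6503 + 23721)/(15073 + ((-4)² - 32*(-102))) = 17218/(15073 + (16 + 3264)) = 17218/(15073 + 3280) = 17218/18353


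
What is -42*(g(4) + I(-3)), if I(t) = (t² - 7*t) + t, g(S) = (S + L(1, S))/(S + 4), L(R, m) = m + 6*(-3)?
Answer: -2163/2 ≈ -1081.5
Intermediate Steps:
L(R, m) = -18 + m (L(R, m) = m - 18 = -18 + m)
g(S) = (-18 + 2*S)/(4 + S) (g(S) = (S + (-18 + S))/(S + 4) = (-18 + 2*S)/(4 + S))
I(t) = t² - 6*t
-42*(g(4) + I(-3)) = -42*(2*(-9 + 4)/(4 + 4) - 3*(-6 - 3)) = -42*(2*(-5)/8 - 3*(-9)) = -42*(2*(⅛)*(-5) + 27) = -42*(-5/4 + 27) = -42*103/4 = -2163/2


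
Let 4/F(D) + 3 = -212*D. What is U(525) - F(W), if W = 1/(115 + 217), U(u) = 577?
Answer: 87293/151 ≈ 578.10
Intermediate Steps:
W = 1/332 ≈ 0.0030120
F(D) = 4/(-3 - 212*D)
U(525) - F(W) = 577 - (-4)/(3 + 212*(1/332)) = 577 - (-4)/(3 + 53/83) = 577 - (-4)/302/83 = 577 - (-4)*83/302 = 577 - 1*(-166/151) = 577 + 166/151 = 87293/151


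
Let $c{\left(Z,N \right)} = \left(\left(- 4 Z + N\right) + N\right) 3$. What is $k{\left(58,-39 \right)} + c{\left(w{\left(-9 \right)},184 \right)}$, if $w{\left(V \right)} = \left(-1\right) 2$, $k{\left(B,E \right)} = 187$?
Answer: $1315$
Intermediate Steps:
$w{\left(V \right)} = -2$
$c{\left(Z,N \right)} = - 12 Z + 6 N$ ($c{\left(Z,N \right)} = \left(\left(N - 4 Z\right) + N\right) 3 = \left(- 4 Z + 2 N\right) 3 = - 12 Z + 6 N$)
$k{\left(58,-39 \right)} + c{\left(w{\left(-9 \right)},184 \right)} = 187 + \left(\left(-12\right) \left(-2\right) + 6 \cdot 184\right) = 187 + \left(24 + 1104\right) = 187 + 1128 = 1315$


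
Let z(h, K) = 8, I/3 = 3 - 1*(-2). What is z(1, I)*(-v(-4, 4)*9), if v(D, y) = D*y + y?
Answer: 864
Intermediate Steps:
v(D, y) = y + D*y
I = 15 (I = 3*(3 - 1*(-2)) = 3*(3 + 2) = 3*5 = 15)
z(1, I)*(-v(-4, 4)*9) = 8*(-4*(1 - 4)*9) = 8*(-4*(-3)*9) = 8*(-1*(-12)*9) = 8*(12*9) = 8*108 = 864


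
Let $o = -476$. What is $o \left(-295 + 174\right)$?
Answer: $57596$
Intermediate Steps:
$o \left(-295 + 174\right) = - 476 \left(-295 + 174\right) = \left(-476\right) \left(-121\right) = 57596$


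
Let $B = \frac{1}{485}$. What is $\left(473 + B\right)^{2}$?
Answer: $\frac{52627112836}{235225} \approx 2.2373 \cdot 10^{5}$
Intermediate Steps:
$B = \frac{1}{485} \approx 0.0020619$
$\left(473 + B\right)^{2} = \left(473 + \frac{1}{485}\right)^{2} = \left(\frac{229406}{485}\right)^{2} = \frac{52627112836}{235225}$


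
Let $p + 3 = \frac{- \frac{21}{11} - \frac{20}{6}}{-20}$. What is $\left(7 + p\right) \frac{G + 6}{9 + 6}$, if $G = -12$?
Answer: $- \frac{2813}{1650} \approx -1.7048$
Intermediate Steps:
$p = - \frac{1807}{660}$ ($p = -3 + \frac{- \frac{21}{11} - \frac{20}{6}}{-20} = -3 + \left(\left(-21\right) \frac{1}{11} - \frac{10}{3}\right) \left(- \frac{1}{20}\right) = -3 + \left(- \frac{21}{11} - \frac{10}{3}\right) \left(- \frac{1}{20}\right) = -3 - - \frac{173}{660} = -3 + \frac{173}{660} = - \frac{1807}{660} \approx -2.7379$)
$\left(7 + p\right) \frac{G + 6}{9 + 6} = \left(7 - \frac{1807}{660}\right) \frac{-12 + 6}{9 + 6} = \frac{2813 \left(- \frac{6}{15}\right)}{660} = \frac{2813 \left(\left(-6\right) \frac{1}{15}\right)}{660} = \frac{2813}{660} \left(- \frac{2}{5}\right) = - \frac{2813}{1650}$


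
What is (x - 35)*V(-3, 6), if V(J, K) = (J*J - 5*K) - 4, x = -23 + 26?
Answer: 800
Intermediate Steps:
x = 3
V(J, K) = -4 + J**2 - 5*K (V(J, K) = (J**2 - 5*K) - 4 = -4 + J**2 - 5*K)
(x - 35)*V(-3, 6) = (3 - 35)*(-4 + (-3)**2 - 5*6) = -32*(-4 + 9 - 30) = -32*(-25) = 800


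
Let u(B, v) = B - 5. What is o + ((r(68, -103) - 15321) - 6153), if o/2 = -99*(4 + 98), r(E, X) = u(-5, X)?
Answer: -41680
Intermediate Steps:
u(B, v) = -5 + B
r(E, X) = -10 (r(E, X) = -5 - 5 = -10)
o = -20196 (o = 2*(-99*(4 + 98)) = 2*(-99*102) = 2*(-10098) = -20196)
o + ((r(68, -103) - 15321) - 6153) = -20196 + ((-10 - 15321) - 6153) = -20196 + (-15331 - 6153) = -20196 - 21484 = -41680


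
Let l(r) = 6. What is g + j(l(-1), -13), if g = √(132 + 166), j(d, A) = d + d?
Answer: 12 + √298 ≈ 29.263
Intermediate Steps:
j(d, A) = 2*d
g = √298 ≈ 17.263
g + j(l(-1), -13) = √298 + 2*6 = √298 + 12 = 12 + √298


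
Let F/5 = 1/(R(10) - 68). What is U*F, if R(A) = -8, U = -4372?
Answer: 5465/19 ≈ 287.63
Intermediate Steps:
F = -5/76 (F = 5/(-8 - 68) = 5/(-76) = 5*(-1/76) = -5/76 ≈ -0.065789)
U*F = -4372*(-5/76) = 5465/19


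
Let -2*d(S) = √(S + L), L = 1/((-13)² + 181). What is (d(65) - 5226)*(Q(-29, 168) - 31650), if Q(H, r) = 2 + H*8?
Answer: 166604880 + 1594*√318514/7 ≈ 1.6673e+8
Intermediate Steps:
L = 1/350 (L = 1/(169 + 181) = 1/350 ≈ 0.0028571)
Q(H, r) = 2 + 8*H
d(S) = -√(1/350 + S)/2 (d(S) = -√(S + 1/350)/2 = -√(1/350 + S)/2)
(d(65) - 5226)*(Q(-29, 168) - 31650) = (-√(14 + 4900*65)/140 - 5226)*((2 + 8*(-29)) - 31650) = (-√(14 + 318500)/140 - 5226)*((2 - 232) - 31650) = (-√318514/140 - 5226)*(-230 - 31650) = (-5226 - √318514/140)*(-31880) = 166604880 + 1594*√318514/7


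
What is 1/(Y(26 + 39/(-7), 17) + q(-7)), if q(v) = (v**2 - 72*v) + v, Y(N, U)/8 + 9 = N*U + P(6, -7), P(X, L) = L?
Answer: 7/22374 ≈ 0.00031286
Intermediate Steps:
Y(N, U) = -128 + 8*N*U (Y(N, U) = -72 + 8*(N*U - 7) = -72 + 8*(-7 + N*U) = -72 + (-56 + 8*N*U) = -128 + 8*N*U)
q(v) = v**2 - 71*v
1/(Y(26 + 39/(-7), 17) + q(-7)) = 1/((-128 + 8*(26 + 39/(-7))*17) - 7*(-71 - 7)) = 1/((-128 + 8*(26 + 39*(-1/7))*17) - 7*(-78)) = 1/((-128 + 8*(26 - 39/7)*17) + 546) = 1/((-128 + 8*(143/7)*17) + 546) = 1/((-128 + 19448/7) + 546) = 1/(18552/7 + 546) = 1/(22374/7) = 7/22374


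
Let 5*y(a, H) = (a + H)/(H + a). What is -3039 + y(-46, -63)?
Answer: -15194/5 ≈ -3038.8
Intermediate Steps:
y(a, H) = 1/5 (y(a, H) = ((a + H)/(H + a))/5 = ((H + a)/(H + a))/5 = (1/5)*1 = 1/5)
-3039 + y(-46, -63) = -3039 + 1/5 = -15194/5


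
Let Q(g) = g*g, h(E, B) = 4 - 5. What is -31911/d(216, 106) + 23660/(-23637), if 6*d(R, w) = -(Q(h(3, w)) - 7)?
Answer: -754303967/23637 ≈ -31912.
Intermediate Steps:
h(E, B) = -1
Q(g) = g²
d(R, w) = 1 (d(R, w) = (-((-1)² - 7))/6 = (-(1 - 7))/6 = (-1*(-6))/6 = (⅙)*6 = 1)
-31911/d(216, 106) + 23660/(-23637) = -31911/1 + 23660/(-23637) = -31911*1 + 23660*(-1/23637) = -31911 - 23660/23637 = -754303967/23637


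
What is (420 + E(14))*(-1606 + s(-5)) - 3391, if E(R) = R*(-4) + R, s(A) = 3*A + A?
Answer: -618019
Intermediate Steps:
s(A) = 4*A
E(R) = -3*R (E(R) = -4*R + R = -3*R)
(420 + E(14))*(-1606 + s(-5)) - 3391 = (420 - 3*14)*(-1606 + 4*(-5)) - 3391 = (420 - 42)*(-1606 - 20) - 3391 = 378*(-1626) - 3391 = -614628 - 3391 = -618019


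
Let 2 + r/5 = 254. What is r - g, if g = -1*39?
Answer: 1299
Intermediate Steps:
g = -39
r = 1260 (r = -10 + 5*254 = -10 + 1270 = 1260)
r - g = 1260 - 1*(-39) = 1260 + 39 = 1299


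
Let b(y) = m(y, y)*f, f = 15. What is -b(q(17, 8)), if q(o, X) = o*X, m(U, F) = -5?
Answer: 75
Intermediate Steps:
q(o, X) = X*o
b(y) = -75 (b(y) = -5*15 = -75)
-b(q(17, 8)) = -1*(-75) = 75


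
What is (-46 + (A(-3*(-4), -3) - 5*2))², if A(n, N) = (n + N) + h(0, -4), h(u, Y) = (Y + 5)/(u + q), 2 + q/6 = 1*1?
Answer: 80089/36 ≈ 2224.7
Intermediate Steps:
q = -6 (q = -12 + 6*(1*1) = -12 + 6*1 = -12 + 6 = -6)
h(u, Y) = (5 + Y)/(-6 + u) (h(u, Y) = (Y + 5)/(u - 6) = (5 + Y)/(-6 + u))
A(n, N) = -⅙ + N + n (A(n, N) = (n + N) + (5 - 4)/(-6 + 0) = (N + n) + 1/(-6) = (N + n) - ⅙*1 = (N + n) - ⅙ = -⅙ + N + n)
(-46 + (A(-3*(-4), -3) - 5*2))² = (-46 + ((-⅙ - 3 - 3*(-4)) - 5*2))² = (-46 + ((-⅙ - 3 + 12) - 10))² = (-46 + (53/6 - 10))² = (-46 - 7/6)² = (-283/6)² = 80089/36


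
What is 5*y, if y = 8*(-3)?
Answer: -120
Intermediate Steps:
y = -24
5*y = 5*(-24) = -120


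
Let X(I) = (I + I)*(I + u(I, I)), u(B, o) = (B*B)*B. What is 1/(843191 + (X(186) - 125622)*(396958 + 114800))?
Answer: 1/1225000244046707 ≈ 8.1633e-16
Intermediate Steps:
u(B, o) = B³ (u(B, o) = B²*B = B³)
X(I) = 2*I*(I + I³) (X(I) = (I + I)*(I + I³) = (2*I)*(I + I³) = 2*I*(I + I³))
1/(843191 + (X(186) - 125622)*(396958 + 114800)) = 1/(843191 + (2*186²*(1 + 186²) - 125622)*(396958 + 114800)) = 1/(843191 + (2*34596*(1 + 34596) - 125622)*511758) = 1/(843191 + (2*34596*34597 - 125622)*511758) = 1/(843191 + (2393835624 - 125622)*511758) = 1/(843191 + 2393710002*511758) = 1/(843191 + 1225000243203516) = 1/1225000244046707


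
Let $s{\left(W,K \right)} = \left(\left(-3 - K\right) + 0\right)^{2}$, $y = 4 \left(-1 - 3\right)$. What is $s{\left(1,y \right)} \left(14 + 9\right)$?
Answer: $3887$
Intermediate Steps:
$y = -16$ ($y = 4 \left(-4\right) = -16$)
$s{\left(W,K \right)} = \left(-3 - K\right)^{2}$
$s{\left(1,y \right)} \left(14 + 9\right) = \left(3 - 16\right)^{2} \left(14 + 9\right) = \left(-13\right)^{2} \cdot 23 = 169 \cdot 23 = 3887$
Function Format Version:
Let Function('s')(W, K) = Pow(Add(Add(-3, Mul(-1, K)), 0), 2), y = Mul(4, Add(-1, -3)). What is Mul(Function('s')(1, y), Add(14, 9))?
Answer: 3887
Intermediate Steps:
y = -16 (y = Mul(4, -4) = -16)
Function('s')(W, K) = Pow(Add(-3, Mul(-1, K)), 2)
Mul(Function('s')(1, y), Add(14, 9)) = Mul(Pow(Add(3, -16), 2), Add(14, 9)) = Mul(Pow(-13, 2), 23) = Mul(169, 23) = 3887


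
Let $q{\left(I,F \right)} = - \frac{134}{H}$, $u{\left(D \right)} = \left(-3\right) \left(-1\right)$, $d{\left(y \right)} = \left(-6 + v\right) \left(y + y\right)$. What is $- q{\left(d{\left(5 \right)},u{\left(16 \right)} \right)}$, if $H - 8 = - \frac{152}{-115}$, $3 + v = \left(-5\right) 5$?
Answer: $\frac{115}{8} \approx 14.375$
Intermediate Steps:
$v = -28$ ($v = -3 - 25 = -28$)
$d{\left(y \right)} = - 68 y$ ($d{\left(y \right)} = \left(-6 - 28\right) \left(y + y\right) = - 34 \cdot 2 y = - 68 y$)
$H = \frac{1072}{115}$ ($H = 8 - \frac{152}{-115} = 8 - - \frac{152}{115} = 8 + \frac{152}{115} = \frac{1072}{115} \approx 9.3217$)
$u{\left(D \right)} = 3$
$q{\left(I,F \right)} = - \frac{115}{8}$ ($q{\left(I,F \right)} = - \frac{134}{\frac{1072}{115}} = \left(-134\right) \frac{115}{1072} = - \frac{115}{8}$)
$- q{\left(d{\left(5 \right)},u{\left(16 \right)} \right)} = \left(-1\right) \left(- \frac{115}{8}\right) = \frac{115}{8}$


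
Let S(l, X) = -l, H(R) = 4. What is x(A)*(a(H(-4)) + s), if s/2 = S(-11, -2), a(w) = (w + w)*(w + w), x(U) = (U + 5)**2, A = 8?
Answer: 14534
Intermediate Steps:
x(U) = (5 + U)**2
a(w) = 4*w**2 (a(w) = (2*w)*(2*w) = 4*w**2)
s = 22 (s = 2*(-1*(-11)) = 2*11 = 22)
x(A)*(a(H(-4)) + s) = (5 + 8)**2*(4*4**2 + 22) = 13**2*(4*16 + 22) = 169*(64 + 22) = 169*86 = 14534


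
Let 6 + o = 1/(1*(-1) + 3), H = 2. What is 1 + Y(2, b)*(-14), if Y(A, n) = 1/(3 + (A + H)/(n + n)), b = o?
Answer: -125/29 ≈ -4.3103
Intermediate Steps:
o = -11/2 (o = -6 + 1/(1*(-1) + 3) = -6 + 1/(-1 + 3) = -6 + 1/2 = -11/2 ≈ -5.5000)
b = -11/2 ≈ -5.5000
Y(A, n) = 1/(3 + (2 + A)/(2*n)) (Y(A, n) = 1/(3 + (A + 2)/(n + n)) = 1/(3 + (2 + A)/((2*n))) = 1/(3 + (2 + A)*(1/(2*n))) = 1/(3 + (2 + A)/(2*n)))
1 + Y(2, b)*(-14) = 1 + (2*(-11/2)/(2 + 2 + 6*(-11/2)))*(-14) = 1 + (2*(-11/2)/(2 + 2 - 33))*(-14) = 1 + (2*(-11/2)/(-29))*(-14) = 1 + (2*(-11/2)*(-1/29))*(-14) = 1 + (11/29)*(-14) = 1 - 154/29 = -125/29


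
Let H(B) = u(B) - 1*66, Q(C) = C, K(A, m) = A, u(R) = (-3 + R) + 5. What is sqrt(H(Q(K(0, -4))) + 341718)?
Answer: sqrt(341654) ≈ 584.51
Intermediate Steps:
u(R) = 2 + R
H(B) = -64 + B (H(B) = (2 + B) - 1*66 = (2 + B) - 66 = -64 + B)
sqrt(H(Q(K(0, -4))) + 341718) = sqrt((-64 + 0) + 341718) = sqrt(-64 + 341718) = sqrt(341654)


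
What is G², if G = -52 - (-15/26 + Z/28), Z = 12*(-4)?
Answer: 81848209/33124 ≈ 2471.0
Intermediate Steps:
Z = -48
G = -9047/182 (G = -52 - (-15/26 - 48/28) = -52 - (-15*1/26 - 48*1/28) = -52 - (-15/26 - 12/7) = -52 - 1*(-417/182) = -52 + 417/182 = -9047/182 ≈ -49.709)
G² = (-9047/182)² = 81848209/33124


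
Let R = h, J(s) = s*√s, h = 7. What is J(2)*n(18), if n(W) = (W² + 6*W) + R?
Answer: 878*√2 ≈ 1241.7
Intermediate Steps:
J(s) = s^(3/2)
R = 7
n(W) = 7 + W² + 6*W (n(W) = (W² + 6*W) + 7 = 7 + W² + 6*W)
J(2)*n(18) = 2^(3/2)*(7 + 18² + 6*18) = (2*√2)*(7 + 324 + 108) = (2*√2)*439 = 878*√2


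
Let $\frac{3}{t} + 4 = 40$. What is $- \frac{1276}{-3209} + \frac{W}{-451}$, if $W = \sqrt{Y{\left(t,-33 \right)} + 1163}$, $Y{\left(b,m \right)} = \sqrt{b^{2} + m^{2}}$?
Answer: $\frac{1276}{3209} - \frac{\sqrt{41868 + 3 \sqrt{156817}}}{2706} \approx 0.32095$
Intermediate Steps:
$t = \frac{1}{12}$ ($t = \frac{3}{-4 + 40} = \frac{3}{36} = 3 \cdot \frac{1}{36} = \frac{1}{12} \approx 0.083333$)
$W = \sqrt{1163 + \frac{\sqrt{156817}}{12}}$ ($W = \sqrt{\sqrt{\left(\frac{1}{12}\right)^{2} + \left(-33\right)^{2}} + 1163} = \sqrt{\sqrt{\frac{1}{144} + 1089} + 1163} = \sqrt{\sqrt{\frac{156817}{144}} + 1163} = \sqrt{\frac{\sqrt{156817}}{12} + 1163} = \sqrt{1163 + \frac{\sqrt{156817}}{12}} \approx 34.583$)
$- \frac{1276}{-3209} + \frac{W}{-451} = - \frac{1276}{-3209} + \frac{\frac{1}{6} \sqrt{41868 + 3 \sqrt{156817}}}{-451} = \left(-1276\right) \left(- \frac{1}{3209}\right) + \frac{\sqrt{41868 + 3 \sqrt{156817}}}{6} \left(- \frac{1}{451}\right) = \frac{1276}{3209} - \frac{\sqrt{41868 + 3 \sqrt{156817}}}{2706}$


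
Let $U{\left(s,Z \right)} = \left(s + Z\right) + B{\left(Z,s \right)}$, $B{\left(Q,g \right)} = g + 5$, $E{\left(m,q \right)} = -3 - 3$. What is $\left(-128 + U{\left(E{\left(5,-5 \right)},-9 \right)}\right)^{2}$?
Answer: $20736$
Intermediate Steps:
$E{\left(m,q \right)} = -6$
$B{\left(Q,g \right)} = 5 + g$
$U{\left(s,Z \right)} = 5 + Z + 2 s$ ($U{\left(s,Z \right)} = \left(s + Z\right) + \left(5 + s\right) = \left(Z + s\right) + \left(5 + s\right) = 5 + Z + 2 s$)
$\left(-128 + U{\left(E{\left(5,-5 \right)},-9 \right)}\right)^{2} = \left(-128 + \left(5 - 9 + 2 \left(-6\right)\right)\right)^{2} = \left(-128 - 16\right)^{2} = \left(-144\right)^{2} = 20736$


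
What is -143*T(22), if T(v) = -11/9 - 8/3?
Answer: 5005/9 ≈ 556.11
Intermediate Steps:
T(v) = -35/9 (T(v) = -11*⅑ - 8*⅓ = -11/9 - 8/3 = -35/9)
-143*T(22) = -143*(-35/9) = 5005/9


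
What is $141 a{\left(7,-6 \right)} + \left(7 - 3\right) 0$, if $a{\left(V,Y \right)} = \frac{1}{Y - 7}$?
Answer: $- \frac{141}{13} \approx -10.846$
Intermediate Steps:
$a{\left(V,Y \right)} = \frac{1}{-7 + Y}$
$141 a{\left(7,-6 \right)} + \left(7 - 3\right) 0 = \frac{141}{-7 - 6} + \left(7 - 3\right) 0 = \frac{141}{-13} + 4 \cdot 0 = 141 \left(- \frac{1}{13}\right) + 0 = - \frac{141}{13} + 0 = - \frac{141}{13}$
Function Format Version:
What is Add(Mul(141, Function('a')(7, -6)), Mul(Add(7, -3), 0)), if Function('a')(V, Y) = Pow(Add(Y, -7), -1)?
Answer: Rational(-141, 13) ≈ -10.846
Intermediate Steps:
Function('a')(V, Y) = Pow(Add(-7, Y), -1)
Add(Mul(141, Function('a')(7, -6)), Mul(Add(7, -3), 0)) = Add(Mul(141, Pow(Add(-7, -6), -1)), Mul(Add(7, -3), 0)) = Add(Mul(141, Pow(-13, -1)), Mul(4, 0)) = Add(Mul(141, Rational(-1, 13)), 0) = Add(Rational(-141, 13), 0) = Rational(-141, 13)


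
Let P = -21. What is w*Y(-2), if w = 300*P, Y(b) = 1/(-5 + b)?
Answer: 900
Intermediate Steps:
w = -6300 (w = 300*(-21) = -6300)
w*Y(-2) = -6300/(-5 - 2) = -6300/(-7) = -6300*(-1/7) = 900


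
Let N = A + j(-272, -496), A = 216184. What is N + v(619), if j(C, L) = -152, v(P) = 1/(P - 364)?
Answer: 55088161/255 ≈ 2.1603e+5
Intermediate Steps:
v(P) = 1/(-364 + P)
N = 216032 (N = 216184 - 152 = 216032)
N + v(619) = 216032 + 1/(-364 + 619) = 216032 + 1/255 = 55088161/255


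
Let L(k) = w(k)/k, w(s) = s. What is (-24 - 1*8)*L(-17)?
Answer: -32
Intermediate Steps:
L(k) = 1 (L(k) = k/k = 1)
(-24 - 1*8)*L(-17) = (-24 - 1*8)*1 = (-24 - 8)*1 = -32*1 = -32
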